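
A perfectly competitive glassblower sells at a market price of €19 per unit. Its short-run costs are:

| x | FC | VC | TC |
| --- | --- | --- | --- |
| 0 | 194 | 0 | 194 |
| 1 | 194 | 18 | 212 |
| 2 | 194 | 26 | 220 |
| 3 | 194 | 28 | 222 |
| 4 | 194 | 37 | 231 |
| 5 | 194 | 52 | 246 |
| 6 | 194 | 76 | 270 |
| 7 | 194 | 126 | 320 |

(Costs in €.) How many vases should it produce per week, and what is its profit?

Tabulate TR − TC: x=0: -194; x=1: -193; x=2: -182; x=3: -165; x=4: -155; x=5: -151; x=6: -156; x=7: -187.
Profit is maximized at x = 5. AVC there is 52/5 = €10.40 ≤ P, so producing beats shutting down (which would give -€194).

x = 5; profit = -€151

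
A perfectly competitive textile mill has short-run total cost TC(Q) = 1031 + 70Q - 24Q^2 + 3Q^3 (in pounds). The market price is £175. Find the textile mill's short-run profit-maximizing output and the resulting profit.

AVC = 70 - 24Q + 3Q^2; min AVC = £22 at Q = 4. Since P = £175 ≥ min AVC, the firm produces.
With MC = 70 - 48Q + 9Q^2, P = MC on the upward-sloping part at Q* = 7.
TR = 175·7 = 1225. TC = 1031 + 343 = 1374. Profit = 1225 − 1374 = -£149.
Shutting down would mean losing the fixed cost of £1031, so operating at a loss of £149 is better by £882.

Profit = -£149 at Q = 7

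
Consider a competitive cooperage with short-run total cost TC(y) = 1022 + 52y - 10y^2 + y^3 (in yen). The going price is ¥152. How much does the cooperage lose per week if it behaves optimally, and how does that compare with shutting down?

Profit = -¥22 at y = 10

AVC = 52 - 10y + y^2 has its minimum ¥27 at y = 5; price ¥152 clears that bar, so the firm operates.
With MC = 52 - 20y + 3y^2, P = MC on the upward-sloping part at y* = 10.
TR = 152·10 = 1520. TC = 1022 + 520 = 1542. Profit = 1520 − 1542 = -¥22.
That loss of ¥22 beats the ¥1022 the firm would lose by shutting down; producing recovers ¥1000 of fixed cost.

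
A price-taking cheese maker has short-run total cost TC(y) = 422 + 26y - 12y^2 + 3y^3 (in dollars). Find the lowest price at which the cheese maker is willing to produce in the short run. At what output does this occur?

$14 per unit, at y = 2

Short-run supply begins at min AVC. From VC = 26y - 12y^2 + 3y^3, AVC = 26 - 12y + 3y^2.
At the minimum of AVC, MC = AVC. MC = 26 - 24y + 9y^2; setting MC = AVC gives 6y^2 - 12y = 0, so y = 2. min AVC = 14.
So the shutdown price is $14.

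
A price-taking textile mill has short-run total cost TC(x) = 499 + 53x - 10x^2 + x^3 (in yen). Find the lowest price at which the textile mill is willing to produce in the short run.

The firm shuts down when price falls below the minimum of average variable cost. AVC = VC/x = 53 - 10x + x^2.
At the minimum of AVC, MC = AVC. MC = 53 - 20x + 3x^2; setting MC = AVC gives 2x^2 - 10x = 0, so x = 5. min AVC = 28.
So the shutdown price is ¥28.

¥28 per unit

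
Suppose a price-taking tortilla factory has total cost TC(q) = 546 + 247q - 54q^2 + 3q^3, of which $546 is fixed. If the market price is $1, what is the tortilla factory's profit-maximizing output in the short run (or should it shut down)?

Variable cost is VC = 247q - 54q^2 + 3q^3, so AVC = VC/q = 247 - 54q + 3q^2 and MC = dTC/dq = 247 - 108q + 9q^2.
The AVC parabola has its vertex at q = 54/6 = 9, where AVC = 247 - 54·9 + 3·9^2 = $4.
With P < min AVC ($1 < $4), every unit sold adds to the loss.
The firm minimizes its loss by shutting down and losing only its fixed cost of $546.

Shut down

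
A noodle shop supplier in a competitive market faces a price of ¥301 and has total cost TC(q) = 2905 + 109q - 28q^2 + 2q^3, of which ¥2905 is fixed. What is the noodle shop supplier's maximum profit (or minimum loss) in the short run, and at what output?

AVC = 109 - 28q + 2q^2 has its minimum ¥11 at q = 7; price ¥301 clears that bar, so the firm operates.
With MC = 109 - 56q + 6q^2, P = MC on the upward-sloping part at q* = 12.
TR = 301·12 = 3612. TC = 2905 + 732 = 3637. Profit = 3612 − 3637 = -¥25.
By producing, the firm covers all variable cost plus ¥2880 of fixed cost; shutting down would lose the full ¥2905.

Profit = -¥25 at q = 12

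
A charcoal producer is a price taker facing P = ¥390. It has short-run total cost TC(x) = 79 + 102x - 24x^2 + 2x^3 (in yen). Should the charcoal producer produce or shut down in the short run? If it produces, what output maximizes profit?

Produce at x = 12

From TC, MC = TC'(x) = 102 - 48x + 6x^2 and AVC = VC/x = 102 - 24x + 2x^2.
AVC is minimized where dAVC/dx = -24 + 4x = 0, at x = 6; min AVC = 102 - 24·6 + 2·6^2 = ¥30.
P = ¥390 exceeds min AVC = ¥30, so the firm stays open.
P = MC gives -288 - 48x + 6x^2 = 0, with roots -4 and 12. Take the larger (rising MC): x* = 12.
Check: AVC at x = 12 is ¥102 ≤ P, so revenue covers variable cost.
Profit = P·x − TC = 390·12 − 1303 = ¥3377.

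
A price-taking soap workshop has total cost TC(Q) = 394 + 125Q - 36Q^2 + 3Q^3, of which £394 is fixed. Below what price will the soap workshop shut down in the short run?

Short-run supply begins at min AVC. From VC = 125Q - 36Q^2 + 3Q^3, AVC = 125 - 36Q + 3Q^2.
At the minimum of AVC, MC = AVC. MC = 125 - 72Q + 9Q^2; setting MC = AVC gives 6Q^2 - 36Q = 0, so Q = 6. min AVC = 17.
The firm shuts down for any P below £17.

£17 per unit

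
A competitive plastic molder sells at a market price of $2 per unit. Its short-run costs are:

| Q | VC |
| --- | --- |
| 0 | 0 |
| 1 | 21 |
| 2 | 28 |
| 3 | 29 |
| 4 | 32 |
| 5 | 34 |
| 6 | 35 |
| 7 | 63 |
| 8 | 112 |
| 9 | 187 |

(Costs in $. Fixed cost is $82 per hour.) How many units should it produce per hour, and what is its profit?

Q = 0 (shut down); profit = -$82

Tabulate TR − TC: Q=0: -82; Q=1: -101; Q=2: -106; Q=3: -105; Q=4: -106; Q=5: -106; Q=6: -105; Q=7: -131; Q=8: -178; Q=9: -251.
Profit is highest at Q = 0. Equivalently, the lowest AVC in the table is 35/6 ≈ $5.83 at Q = 6, and P = $2 falls below it — price never covers variable cost, so the firm shuts down and loses only its fixed cost.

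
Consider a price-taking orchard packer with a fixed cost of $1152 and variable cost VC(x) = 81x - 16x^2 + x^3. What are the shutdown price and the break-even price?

Shutdown price = $17; break-even price = $129

AVC = 81 - 16x + x^2; minimized at x = 8, giving min AVC = $17. That is the shutdown price.
ATC = 1152/x + 81 - 16x + x^2. Setting dATC/dx = −1152/x^2 − 16 + 2x = 0 gives x = 12 (since 2·12^3 − 16·12^2 = 1152).
min ATC = 1152/12 + 81 − 16·12 + 12^2 = $129. That is the break-even price.
For $17 ≤ P < $129 the firm produces at a loss; below $17 it shuts down.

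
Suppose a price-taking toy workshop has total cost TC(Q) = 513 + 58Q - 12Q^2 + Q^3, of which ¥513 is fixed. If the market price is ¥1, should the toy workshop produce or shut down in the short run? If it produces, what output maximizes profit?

Shut down

Variable cost is VC = 58Q - 12Q^2 + Q^3, so AVC = VC/Q = 58 - 12Q + Q^2 and MC = dTC/dQ = 58 - 24Q + 3Q^2.
AVC is minimized where dAVC/dQ = -12 + 2Q = 0, at Q = 6; min AVC = 58 - 12·6 + 6^2 = ¥22.
P = ¥1 lies below min AVC = ¥22; no output level covers variable cost.
Shutting down limits the loss to fixed cost, ¥513.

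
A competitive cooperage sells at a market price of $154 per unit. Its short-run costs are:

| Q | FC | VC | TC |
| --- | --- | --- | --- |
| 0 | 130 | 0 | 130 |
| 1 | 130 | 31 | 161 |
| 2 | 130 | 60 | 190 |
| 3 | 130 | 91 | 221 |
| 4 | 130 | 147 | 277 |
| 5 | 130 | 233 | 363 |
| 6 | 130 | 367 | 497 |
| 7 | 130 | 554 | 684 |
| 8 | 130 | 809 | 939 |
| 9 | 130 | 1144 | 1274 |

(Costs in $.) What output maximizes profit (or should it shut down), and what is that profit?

Q = 6; profit = $427

Profit at each row (π = 154Q − TC): Q=0: -130; Q=1: -7; Q=2: 118; Q=3: 241; Q=4: 339; Q=5: 407; Q=6: 427; Q=7: 394; Q=8: 293; Q=9: 112.
Profit is maximized at Q = 6. AVC there is 367/6 = $61.17 ≤ P, so producing beats shutting down (which would give -$130).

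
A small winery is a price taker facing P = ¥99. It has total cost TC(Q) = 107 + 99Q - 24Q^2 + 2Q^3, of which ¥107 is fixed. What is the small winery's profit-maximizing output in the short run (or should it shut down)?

Produce at Q = 8

Strip out fixed cost: VC = 99Q - 24Q^2 + 2Q^3. Then AVC = 99 - 24Q + 2Q^2 and MC = 99 - 48Q + 6Q^2.
AVC is minimized where dAVC/dQ = -24 + 4Q = 0, at Q = 6; min AVC = 99 - 24·6 + 2·6^2 = ¥27.
P = ¥99 exceeds min AVC = ¥27, so the firm stays open.
P = MC gives -48Q + 6Q^2 = 0, with roots 0 and 8. Take the larger (rising MC): Q* = 8.
Check: AVC at Q = 8 is ¥35 ≤ P, so revenue covers variable cost.
Profit = P·Q − TC = 99·8 − 387 = ¥405.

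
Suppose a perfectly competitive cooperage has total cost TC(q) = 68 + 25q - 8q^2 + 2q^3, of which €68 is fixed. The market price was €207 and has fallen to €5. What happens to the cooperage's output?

Output falls from 7 to 0 (the firm shuts down)

AVC = 25 - 8q + 2q^2, minimized at q = 2 where min AVC = €17. MC = 25 - 16q + 6q^2.
At P = €207 ≥ min AVC, set P = MC on the rising branch: q = 7.
At P = €5 < min AVC = €17, price no longer covers variable cost at any output, so the firm shuts down: q = 0.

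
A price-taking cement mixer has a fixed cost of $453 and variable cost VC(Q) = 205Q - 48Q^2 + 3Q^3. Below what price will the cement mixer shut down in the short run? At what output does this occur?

The firm shuts down when price falls below the minimum of average variable cost. AVC = VC/Q = 205 - 48Q + 3Q^2.
dAVC/dQ = -48 + 6Q = 0 gives Q = 8. min AVC = 205 - 48·8 + 3·8^2 = 13.
The firm shuts down for any P below $13.

$13 per unit, at Q = 8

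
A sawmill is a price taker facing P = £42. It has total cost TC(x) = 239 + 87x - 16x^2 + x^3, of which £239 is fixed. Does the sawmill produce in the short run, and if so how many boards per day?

From TC, MC = TC'(x) = 87 - 32x + 3x^2 and AVC = VC/x = 87 - 16x + x^2.
The AVC parabola has its vertex at x = 16/2 = 8, where AVC = 87 - 16·8 + 8^2 = £23.
Since P = £42 ≥ min AVC = £23, price covers variable cost and the firm should produce.
Set P = MC: 42 = 87 - 32x + 3x^2 → 45 - 32x + 3x^2 = 0. The roots are x = 5/3 and x = 9; the profit-maximizing output is on the rising part of MC, so x* = 9.
Check: AVC at x = 9 is £24 ≤ P, so revenue covers variable cost.
Profit = P·x − TC = 42·9 − 455 = -£77, a loss, but smaller than the £239 fixed cost the firm would lose by shutting down.

Produce at x = 9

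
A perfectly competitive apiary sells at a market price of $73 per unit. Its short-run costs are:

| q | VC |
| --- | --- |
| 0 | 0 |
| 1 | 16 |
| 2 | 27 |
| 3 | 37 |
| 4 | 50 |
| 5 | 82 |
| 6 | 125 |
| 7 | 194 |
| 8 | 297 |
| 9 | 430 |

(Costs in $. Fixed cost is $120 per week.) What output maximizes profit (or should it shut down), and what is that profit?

Tabulate TR − TC: q=0: -120; q=1: -63; q=2: -1; q=3: 62; q=4: 122; q=5: 163; q=6: 193; q=7: 197; q=8: 167; q=9: 107.
Profit is maximized at q = 7. AVC there is 194/7 = $27.71 ≤ P, so producing beats shutting down (which would give -$120).

q = 7; profit = $197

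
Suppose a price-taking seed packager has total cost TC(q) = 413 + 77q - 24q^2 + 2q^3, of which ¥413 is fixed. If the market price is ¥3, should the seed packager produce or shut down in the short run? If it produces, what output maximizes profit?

Shut down

Variable cost is VC = 77q - 24q^2 + 2q^3, so AVC = VC/q = 77 - 24q + 2q^2 and MC = dTC/dq = 77 - 48q + 6q^2.
AVC hits its minimum where MC = AVC, at q = 6, giving min AVC = 77 - 24·6 + 2·6^2 = ¥5.
With P < min AVC (¥3 < ¥5), every unit sold adds to the loss.
Shutting down limits the loss to fixed cost, ¥413.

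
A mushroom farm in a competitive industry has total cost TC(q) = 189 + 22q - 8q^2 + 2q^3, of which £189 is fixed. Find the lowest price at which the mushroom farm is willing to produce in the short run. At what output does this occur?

The shutdown price is the minimum of AVC. VC = 22q - 8q^2 + 2q^3, so AVC = 22 - 8q + 2q^2.
dAVC/dq = -8 + 4q = 0 gives q = 2. min AVC = 22 - 8·2 + 2·2^2 = 14.
The firm shuts down for any P below £14.

£14 per unit, at q = 2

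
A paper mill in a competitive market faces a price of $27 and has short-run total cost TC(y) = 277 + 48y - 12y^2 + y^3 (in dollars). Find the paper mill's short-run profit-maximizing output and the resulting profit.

Profit = -$179 at y = 7

AVC = 48 - 12y + y^2 has its minimum $12 at y = 6; price $27 clears that bar, so the firm operates.
With MC = 48 - 24y + 3y^2, P = MC on the upward-sloping part at y* = 7.
TR = 27·7 = 189. TC = 277 + 91 = 368. Profit = 189 − 368 = -$179.
Shutting down would mean losing the fixed cost of $277, so operating at a loss of $179 is better by $98.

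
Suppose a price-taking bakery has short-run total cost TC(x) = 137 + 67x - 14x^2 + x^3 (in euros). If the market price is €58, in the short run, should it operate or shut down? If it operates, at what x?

Strip out fixed cost: VC = 67x - 14x^2 + x^3. Then AVC = 67 - 14x + x^2 and MC = 67 - 28x + 3x^2.
AVC hits its minimum where MC = AVC, at x = 7, giving min AVC = 67 - 14·7 + 7^2 = €18.
P = €58 exceeds min AVC = €18, so the firm stays open.
Set P = MC: 58 = 67 - 28x + 3x^2 → 9 - 28x + 3x^2 = 0. The roots are x = 1/3 and x = 9; the profit-maximizing output is on the rising part of MC, so x* = 9.
Check: AVC at x = 9 is €22 ≤ P, so revenue covers variable cost.
Profit = P·x − TC = 58·9 − 335 = €187.

Produce at x = 9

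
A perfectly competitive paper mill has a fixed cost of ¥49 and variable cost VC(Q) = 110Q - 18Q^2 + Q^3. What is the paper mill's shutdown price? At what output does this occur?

¥29 per unit, at Q = 9

Short-run supply begins at min AVC. From VC = 110Q - 18Q^2 + Q^3, AVC = 110 - 18Q + Q^2.
At the minimum of AVC, MC = AVC. MC = 110 - 36Q + 3Q^2; setting MC = AVC gives 2Q^2 - 18Q = 0, so Q = 9. min AVC = 29.
For P < ¥29 the firm produces nothing.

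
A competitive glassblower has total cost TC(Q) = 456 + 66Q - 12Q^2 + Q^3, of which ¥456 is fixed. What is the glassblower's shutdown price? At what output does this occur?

The shutdown price is the minimum of AVC. VC = 66Q - 12Q^2 + Q^3, so AVC = 66 - 12Q + Q^2.
At the minimum of AVC, MC = AVC. MC = 66 - 24Q + 3Q^2; setting MC = AVC gives 2Q^2 - 12Q = 0, so Q = 6. min AVC = 30.
The firm shuts down for any P below ¥30.

¥30 per unit, at Q = 6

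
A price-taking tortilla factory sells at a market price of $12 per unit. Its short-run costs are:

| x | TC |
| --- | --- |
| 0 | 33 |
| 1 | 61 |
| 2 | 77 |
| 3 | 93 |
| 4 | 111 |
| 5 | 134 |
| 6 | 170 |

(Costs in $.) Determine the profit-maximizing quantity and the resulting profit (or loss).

Profit at each row (π = 12x − TC): x=0: -33; x=1: -49; x=2: -53; x=3: -57; x=4: -63; x=5: -74; x=6: -98.
Profit is highest at x = 0. Equivalently, the lowest AVC in the table is 78/4 ≈ $19.50 at x = 4, and P = $12 falls below it — price never covers variable cost, so the firm shuts down and loses only its fixed cost.

x = 0 (shut down); profit = -$33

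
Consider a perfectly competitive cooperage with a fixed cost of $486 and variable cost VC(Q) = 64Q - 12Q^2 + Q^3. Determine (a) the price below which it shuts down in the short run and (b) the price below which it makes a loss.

Shutdown price = $28; break-even price = $91

AVC = 64 - 12Q + Q^2; minimized at Q = 6, giving min AVC = $28. That is the shutdown price.
ATC = 486/Q + 64 - 12Q + Q^2. Setting dATC/dQ = −486/Q^2 − 12 + 2Q = 0 gives Q = 9 (since 2·9^3 − 12·9^2 = 486).
min ATC = 486/9 + 64 − 12·9 + 9^2 = $91. That is the break-even price.
Between these two prices the firm operates at a loss; above $91 it earns a profit.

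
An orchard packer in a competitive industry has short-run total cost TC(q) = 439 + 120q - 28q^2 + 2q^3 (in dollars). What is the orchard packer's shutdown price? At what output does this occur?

The firm shuts down when price falls below the minimum of average variable cost. AVC = VC/q = 120 - 28q + 2q^2.
At the minimum of AVC, MC = AVC. MC = 120 - 56q + 6q^2; setting MC = AVC gives 4q^2 - 28q = 0, so q = 7. min AVC = 22.
So the shutdown price is $22.

$22 per unit, at q = 7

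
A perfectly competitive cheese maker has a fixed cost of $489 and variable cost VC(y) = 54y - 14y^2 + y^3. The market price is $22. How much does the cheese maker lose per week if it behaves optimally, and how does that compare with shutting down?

Profit = -$361 at y = 8

AVC = 54 - 14y + y^2; min AVC = $5 at y = 7. Since P = $22 ≥ min AVC, the firm produces.
With MC = 54 - 28y + 3y^2, P = MC on the upward-sloping part at y* = 8.
TR = 22·8 = 176. TC = 489 + 48 = 537. Profit = 176 − 537 = -$361.
That loss of $361 beats the $489 the firm would lose by shutting down; producing recovers $128 of fixed cost.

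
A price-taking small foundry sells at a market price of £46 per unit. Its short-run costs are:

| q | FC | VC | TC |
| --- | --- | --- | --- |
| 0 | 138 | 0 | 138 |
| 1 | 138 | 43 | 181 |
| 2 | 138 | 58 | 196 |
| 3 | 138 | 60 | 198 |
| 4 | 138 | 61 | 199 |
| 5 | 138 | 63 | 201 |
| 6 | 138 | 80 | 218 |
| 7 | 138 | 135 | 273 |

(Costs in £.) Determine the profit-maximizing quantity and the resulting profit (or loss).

q = 6; profit = £58

Tabulate TR − TC: q=0: -138; q=1: -135; q=2: -104; q=3: -60; q=4: -15; q=5: 29; q=6: 58; q=7: 49.
Profit is maximized at q = 6. AVC there is 80/6 = £13.33 ≤ P, so producing beats shutting down (which would give -£138).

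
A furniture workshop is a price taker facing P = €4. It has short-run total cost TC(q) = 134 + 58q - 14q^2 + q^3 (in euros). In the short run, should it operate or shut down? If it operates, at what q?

Shut down

Strip out fixed cost: VC = 58q - 14q^2 + q^3. Then AVC = 58 - 14q + q^2 and MC = 58 - 28q + 3q^2.
AVC is minimized where dAVC/dq = -14 + 2q = 0, at q = 7; min AVC = 58 - 14·7 + 7^2 = €9.
Since P = €4 < min AVC = €9, price fails to cover variable cost at any output.
Best response: produce nothing and absorb the €134 fixed cost.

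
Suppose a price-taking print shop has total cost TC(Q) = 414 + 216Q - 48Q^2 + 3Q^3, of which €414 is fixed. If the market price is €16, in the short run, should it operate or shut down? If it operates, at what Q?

Variable cost is VC = 216Q - 48Q^2 + 3Q^3, so AVC = VC/Q = 216 - 48Q + 3Q^2 and MC = dTC/dQ = 216 - 96Q + 9Q^2.
The AVC parabola has its vertex at Q = 48/6 = 8, where AVC = 216 - 48·8 + 3·8^2 = €24.
Since P = €16 < min AVC = €24, price fails to cover variable cost at any output.
The firm minimizes its loss by shutting down and losing only its fixed cost of €414.

Shut down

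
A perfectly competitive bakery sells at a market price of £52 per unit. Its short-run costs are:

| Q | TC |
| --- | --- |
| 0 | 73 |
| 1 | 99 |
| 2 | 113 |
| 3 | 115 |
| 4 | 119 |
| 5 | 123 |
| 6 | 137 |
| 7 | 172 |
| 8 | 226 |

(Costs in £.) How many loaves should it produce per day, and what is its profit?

Compute π = P·Q − TC at each output: Q=0: -73; Q=1: -47; Q=2: -9; Q=3: 41; Q=4: 89; Q=5: 137; Q=6: 175; Q=7: 192; Q=8: 190.
Profit is maximized at Q = 7. AVC there is 99/7 = £14.14 ≤ P, so producing beats shutting down (which would give -£73).

Q = 7; profit = £192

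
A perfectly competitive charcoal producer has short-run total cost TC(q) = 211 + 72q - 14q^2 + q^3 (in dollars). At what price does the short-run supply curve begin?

$23 per unit

The shutdown price is the minimum of AVC. VC = 72q - 14q^2 + q^3, so AVC = 72 - 14q + q^2.
dAVC/dq = -14 + 2q = 0 gives q = 7. min AVC = 72 - 14·7 + 7^2 = 23.
For P < $23 the firm produces nothing.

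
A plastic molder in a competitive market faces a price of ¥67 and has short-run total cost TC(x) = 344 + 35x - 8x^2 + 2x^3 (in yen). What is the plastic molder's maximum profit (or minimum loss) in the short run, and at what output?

AVC = 35 - 8x + 2x^2 has its minimum ¥27 at x = 2; price ¥67 clears that bar, so the firm operates.
MC = 35 - 16x + 6x^2. Setting P = MC and taking the root on the rising branch gives x* = 4.
TR = 67·4 = 268. TC = 344 + 140 = 484. Profit = 268 − 484 = -¥216.
By producing, the firm covers all variable cost plus ¥128 of fixed cost; shutting down would lose the full ¥344.

Profit = -¥216 at x = 4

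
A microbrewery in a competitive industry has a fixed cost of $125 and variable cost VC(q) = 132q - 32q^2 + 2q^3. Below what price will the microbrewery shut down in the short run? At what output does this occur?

$4 per unit, at q = 8

The shutdown price is the minimum of AVC. VC = 132q - 32q^2 + 2q^3, so AVC = 132 - 32q + 2q^2.
dAVC/dq = -32 + 4q = 0 gives q = 8. min AVC = 132 - 32·8 + 2·8^2 = 4.
So the shutdown price is $4.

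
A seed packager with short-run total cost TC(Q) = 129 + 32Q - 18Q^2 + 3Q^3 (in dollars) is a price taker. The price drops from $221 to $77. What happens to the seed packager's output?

MC = 32 - 36Q + 9Q^2; the shutdown threshold is min AVC = $5 (at Q = 3).
With P = $221 above the shutdown price, P = MC gives Q = 7.
At P = $77 ≥ min AVC, set P = MC: Q = 5. The firm stays open but cuts output.

Output falls from 7 to 5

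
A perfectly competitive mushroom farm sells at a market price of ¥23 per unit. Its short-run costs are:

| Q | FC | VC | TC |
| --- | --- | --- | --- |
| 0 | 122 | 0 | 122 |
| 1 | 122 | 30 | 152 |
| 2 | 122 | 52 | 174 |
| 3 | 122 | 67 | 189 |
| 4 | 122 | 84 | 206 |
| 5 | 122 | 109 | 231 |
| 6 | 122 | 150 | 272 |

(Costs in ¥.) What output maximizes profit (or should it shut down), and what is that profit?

Tabulate TR − TC: Q=0: -122; Q=1: -129; Q=2: -128; Q=3: -120; Q=4: -114; Q=5: -116; Q=6: -134.
Profit is maximized at Q = 4. AVC there is 84/4 = ¥21 ≤ P, so producing beats shutting down (which would give -¥122).

Q = 4; profit = -¥114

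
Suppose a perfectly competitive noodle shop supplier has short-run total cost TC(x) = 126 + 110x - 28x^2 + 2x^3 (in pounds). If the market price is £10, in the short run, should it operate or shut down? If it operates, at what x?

Shut down

From TC, MC = TC'(x) = 110 - 56x + 6x^2 and AVC = VC/x = 110 - 28x + 2x^2.
The AVC parabola has its vertex at x = 28/4 = 7, where AVC = 110 - 28·7 + 2·7^2 = £12.
With P < min AVC (£10 < £12), every unit sold adds to the loss.
Best response: produce nothing and absorb the £126 fixed cost.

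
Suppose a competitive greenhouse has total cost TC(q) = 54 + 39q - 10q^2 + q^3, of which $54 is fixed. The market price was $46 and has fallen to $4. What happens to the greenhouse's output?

Output falls from 7 to 0 (the firm shuts down)

AVC = 39 - 10q + q^2, minimized at q = 5 where min AVC = $14. MC = 39 - 20q + 3q^2.
With P = $46 above the shutdown price, P = MC gives q = 7.
At P = $4 < min AVC = $14, price no longer covers variable cost at any output, so the firm shuts down: q = 0.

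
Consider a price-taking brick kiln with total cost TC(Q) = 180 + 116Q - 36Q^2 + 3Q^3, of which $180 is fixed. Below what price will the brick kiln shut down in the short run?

The shutdown price is the minimum of AVC. VC = 116Q - 36Q^2 + 3Q^3, so AVC = 116 - 36Q + 3Q^2.
At the minimum of AVC, MC = AVC. MC = 116 - 72Q + 9Q^2; setting MC = AVC gives 6Q^2 - 36Q = 0, so Q = 6. min AVC = 8.
So the shutdown price is $8.

$8 per unit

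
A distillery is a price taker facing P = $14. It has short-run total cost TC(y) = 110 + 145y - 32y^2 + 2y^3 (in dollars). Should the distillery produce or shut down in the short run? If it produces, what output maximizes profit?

Variable cost is VC = 145y - 32y^2 + 2y^3, so AVC = VC/y = 145 - 32y + 2y^2 and MC = dTC/dy = 145 - 64y + 6y^2.
AVC is minimized where dAVC/dy = -32 + 4y = 0, at y = 8; min AVC = 145 - 32·8 + 2·8^2 = $17.
With P < min AVC ($14 < $17), every unit sold adds to the loss.
The firm minimizes its loss by shutting down and losing only its fixed cost of $110.

Shut down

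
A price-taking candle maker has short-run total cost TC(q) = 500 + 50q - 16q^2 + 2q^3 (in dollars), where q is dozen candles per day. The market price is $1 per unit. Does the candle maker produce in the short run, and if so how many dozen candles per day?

Shut down

Strip out fixed cost: VC = 50q - 16q^2 + 2q^3. Then AVC = 50 - 16q + 2q^2 and MC = 50 - 32q + 6q^2.
AVC hits its minimum where MC = AVC, at q = 4, giving min AVC = 50 - 16·4 + 2·4^2 = $18.
P = $1 lies below min AVC = $18; no output level covers variable cost.
Best response: produce nothing and absorb the $500 fixed cost.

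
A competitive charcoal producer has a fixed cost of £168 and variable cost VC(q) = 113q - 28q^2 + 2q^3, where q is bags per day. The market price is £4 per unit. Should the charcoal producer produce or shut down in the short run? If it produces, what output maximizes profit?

Strip out fixed cost: VC = 113q - 28q^2 + 2q^3. Then AVC = 113 - 28q + 2q^2 and MC = 113 - 56q + 6q^2.
AVC hits its minimum where MC = AVC, at q = 7, giving min AVC = 113 - 28·7 + 2·7^2 = £15.
Since P = £4 < min AVC = £15, price fails to cover variable cost at any output.
Shutting down limits the loss to fixed cost, £168.

Shut down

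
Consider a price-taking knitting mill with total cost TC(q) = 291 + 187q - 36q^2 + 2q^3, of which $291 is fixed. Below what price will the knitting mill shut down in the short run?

$25 per unit

The firm shuts down when price falls below the minimum of average variable cost. AVC = VC/q = 187 - 36q + 2q^2.
dAVC/dq = -36 + 4q = 0 gives q = 9. min AVC = 187 - 36·9 + 2·9^2 = 25.
The firm shuts down for any P below $25.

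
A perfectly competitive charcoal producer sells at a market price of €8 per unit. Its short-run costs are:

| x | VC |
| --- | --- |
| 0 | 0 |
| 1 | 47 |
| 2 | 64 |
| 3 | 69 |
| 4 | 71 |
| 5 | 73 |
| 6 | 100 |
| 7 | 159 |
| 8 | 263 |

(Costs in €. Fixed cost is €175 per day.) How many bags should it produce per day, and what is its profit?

Profit at each row (π = 8x − TC): x=0: -175; x=1: -214; x=2: -223; x=3: -220; x=4: -214; x=5: -208; x=6: -227; x=7: -278; x=8: -374.
Profit is highest at x = 0. Equivalently, the lowest AVC in the table is 73/5 ≈ €14.60 at x = 5, and P = €8 falls below it — price never covers variable cost, so the firm shuts down and loses only its fixed cost.

x = 0 (shut down); profit = -€175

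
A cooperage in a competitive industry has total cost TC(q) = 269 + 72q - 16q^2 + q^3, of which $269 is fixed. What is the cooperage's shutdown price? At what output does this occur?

$8 per unit, at q = 8

The firm shuts down when price falls below the minimum of average variable cost. AVC = VC/q = 72 - 16q + q^2.
At the minimum of AVC, MC = AVC. MC = 72 - 32q + 3q^2; setting MC = AVC gives 2q^2 - 16q = 0, so q = 8. min AVC = 8.
For P < $8 the firm produces nothing.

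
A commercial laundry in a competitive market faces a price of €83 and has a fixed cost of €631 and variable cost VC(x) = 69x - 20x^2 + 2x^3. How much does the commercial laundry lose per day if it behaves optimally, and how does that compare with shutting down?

Profit = -€239 at x = 7

AVC = 69 - 20x + 2x^2 has its minimum €19 at x = 5; price €83 clears that bar, so the firm operates.
With MC = 69 - 40x + 6x^2, P = MC on the upward-sloping part at x* = 7.
TR = 83·7 = 581. TC = 631 + 189 = 820. Profit = 581 − 820 = -€239.
That loss of €239 beats the €631 the firm would lose by shutting down; producing recovers €392 of fixed cost.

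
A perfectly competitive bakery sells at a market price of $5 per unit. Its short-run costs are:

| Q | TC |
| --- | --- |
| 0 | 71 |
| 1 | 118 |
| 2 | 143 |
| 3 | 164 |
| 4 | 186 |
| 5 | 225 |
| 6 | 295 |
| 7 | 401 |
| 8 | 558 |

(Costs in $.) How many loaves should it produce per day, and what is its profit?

Compute π = P·Q − TC at each output: Q=0: -71; Q=1: -113; Q=2: -133; Q=3: -149; Q=4: -166; Q=5: -200; Q=6: -265; Q=7: -366; Q=8: -518.
Profit is highest at Q = 0. Equivalently, the lowest AVC in the table is 115/4 ≈ $28.75 at Q = 4, and P = $5 falls below it — price never covers variable cost, so the firm shuts down and loses only its fixed cost.

Q = 0 (shut down); profit = -$71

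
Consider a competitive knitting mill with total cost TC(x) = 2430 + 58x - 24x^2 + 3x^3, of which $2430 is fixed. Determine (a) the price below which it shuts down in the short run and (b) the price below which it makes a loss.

Shutdown price = $10; break-even price = $355

Shutdown price = min AVC. AVC = 58 - 24x + 3x^2, with vertex at x = 4 and minimum $10.
ATC = 2430/x + 58 - 24x + 3x^2. Setting dATC/dx = −2430/x^2 − 24 + 6x = 0 gives x = 9 (since 6·9^3 − 24·9^2 = 2430).
min ATC = 2430/9 + 58 − 24·9 + 3·9^2 = $355. That is the break-even price.
For $10 ≤ P < $355 the firm produces at a loss; below $10 it shuts down.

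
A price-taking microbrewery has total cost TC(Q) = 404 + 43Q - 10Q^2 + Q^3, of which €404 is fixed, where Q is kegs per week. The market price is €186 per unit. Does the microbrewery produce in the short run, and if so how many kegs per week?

Variable cost is VC = 43Q - 10Q^2 + Q^3, so AVC = VC/Q = 43 - 10Q + Q^2 and MC = dTC/dQ = 43 - 20Q + 3Q^2.
The AVC parabola has its vertex at Q = 10/2 = 5, where AVC = 43 - 10·5 + 5^2 = €18.
Because €186 ≥ €18, revenue can cover variable cost; the firm operates.
Set P = MC: 186 = 43 - 20Q + 3Q^2 → -143 - 20Q + 3Q^2 = 0. The roots are Q = -13/3 and Q = 11; the profit-maximizing output is on the rising part of MC, so Q* = 11.
Check: AVC at Q = 11 is €54 ≤ P, so revenue covers variable cost.
Profit = P·Q − TC = 186·11 − 998 = €1048.

Produce at Q = 11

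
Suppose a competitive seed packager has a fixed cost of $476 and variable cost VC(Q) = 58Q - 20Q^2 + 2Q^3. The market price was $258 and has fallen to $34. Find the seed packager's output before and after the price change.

AVC = 58 - 20Q + 2Q^2, minimized at Q = 5 where min AVC = $8. MC = 58 - 40Q + 6Q^2.
At P = $258 ≥ min AVC, set P = MC on the rising branch: Q = 10.
At P = $34 ≥ min AVC, set P = MC: Q = 6. The firm stays open but cuts output.

Output falls from 10 to 6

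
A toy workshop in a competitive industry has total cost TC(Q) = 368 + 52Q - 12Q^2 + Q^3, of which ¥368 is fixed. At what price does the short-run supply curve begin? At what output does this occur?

Short-run supply begins at min AVC. From VC = 52Q - 12Q^2 + Q^3, AVC = 52 - 12Q + Q^2.
dAVC/dQ = -12 + 2Q = 0 gives Q = 6. min AVC = 52 - 12·6 + 6^2 = 16.
The firm shuts down for any P below ¥16.

¥16 per unit, at Q = 6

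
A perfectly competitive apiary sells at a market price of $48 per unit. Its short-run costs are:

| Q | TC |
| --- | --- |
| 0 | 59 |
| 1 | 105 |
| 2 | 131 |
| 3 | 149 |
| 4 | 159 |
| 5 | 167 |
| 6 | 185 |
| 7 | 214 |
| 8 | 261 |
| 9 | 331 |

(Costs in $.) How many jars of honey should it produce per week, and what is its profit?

Profit at each row (π = 48Q − TC): Q=0: -59; Q=1: -57; Q=2: -35; Q=3: -5; Q=4: 33; Q=5: 73; Q=6: 103; Q=7: 122; Q=8: 123; Q=9: 101.
Profit is maximized at Q = 8. AVC there is 202/8 = $25.25 ≤ P, so producing beats shutting down (which would give -$59).

Q = 8; profit = $123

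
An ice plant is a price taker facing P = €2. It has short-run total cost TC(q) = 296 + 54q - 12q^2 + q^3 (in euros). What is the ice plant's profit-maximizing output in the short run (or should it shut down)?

Variable cost is VC = 54q - 12q^2 + q^3, so AVC = VC/q = 54 - 12q + q^2 and MC = dTC/dq = 54 - 24q + 3q^2.
The AVC parabola has its vertex at q = 12/2 = 6, where AVC = 54 - 12·6 + 6^2 = €18.
P = €2 lies below min AVC = €18; no output level covers variable cost.
Shutting down limits the loss to fixed cost, €296.

Shut down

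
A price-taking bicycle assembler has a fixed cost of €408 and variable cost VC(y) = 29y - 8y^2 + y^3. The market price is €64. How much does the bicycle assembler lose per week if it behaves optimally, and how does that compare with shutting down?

Profit = -€114 at y = 7

AVC = 29 - 8y + y^2; min AVC = €13 at y = 4. Since P = €64 ≥ min AVC, the firm produces.
With MC = 29 - 16y + 3y^2, P = MC on the upward-sloping part at y* = 7.
TR = 64·7 = 448. TC = 408 + 154 = 562. Profit = 448 − 562 = -€114.
By producing, the firm covers all variable cost plus €294 of fixed cost; shutting down would lose the full €408.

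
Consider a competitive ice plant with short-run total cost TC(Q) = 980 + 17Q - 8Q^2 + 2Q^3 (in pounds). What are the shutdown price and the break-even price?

AVC = 17 - 8Q + 2Q^2; minimized at Q = 2, giving min AVC = £9. That is the shutdown price.
ATC = 980/Q + 17 - 8Q + 2Q^2. Setting dATC/dQ = −980/Q^2 − 8 + 4Q = 0 gives Q = 7 (since 4·7^3 − 8·7^2 = 980).
min ATC = 980/7 + 17 − 8·7 + 2·7^2 = £199. That is the break-even price.
Between these two prices the firm operates at a loss; above £199 it earns a profit.

Shutdown price = £9; break-even price = £199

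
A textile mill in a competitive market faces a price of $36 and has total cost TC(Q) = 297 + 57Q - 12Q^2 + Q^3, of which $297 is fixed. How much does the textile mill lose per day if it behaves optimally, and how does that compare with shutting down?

Profit = -$199 at Q = 7

AVC = 57 - 12Q + Q^2 has its minimum $21 at Q = 6; price $36 clears that bar, so the firm operates.
MC = 57 - 24Q + 3Q^2. Setting P = MC and taking the root on the rising branch gives Q* = 7.
TR = 36·7 = 252. TC = 297 + 154 = 451. Profit = 252 − 451 = -$199.
That loss of $199 beats the $297 the firm would lose by shutting down; producing recovers $98 of fixed cost.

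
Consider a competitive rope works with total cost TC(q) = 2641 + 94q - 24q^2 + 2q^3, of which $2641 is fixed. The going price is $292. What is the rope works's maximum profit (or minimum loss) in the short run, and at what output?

AVC = 94 - 24q + 2q^2 has its minimum $22 at q = 6; price $292 clears that bar, so the firm operates.
With MC = 94 - 48q + 6q^2, P = MC on the upward-sloping part at q* = 11.
TR = 292·11 = 3212. TC = 2641 + 792 = 3433. Profit = 3212 − 3433 = -$221.
Shutting down would mean losing the fixed cost of $2641, so operating at a loss of $221 is better by $2420.

Profit = -$221 at q = 11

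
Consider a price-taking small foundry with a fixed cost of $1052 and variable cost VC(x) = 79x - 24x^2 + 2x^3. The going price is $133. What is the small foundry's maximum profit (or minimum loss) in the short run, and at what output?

Profit = -$80 at x = 9

AVC = 79 - 24x + 2x^2; min AVC = $7 at x = 6. Since P = $133 ≥ min AVC, the firm produces.
With MC = 79 - 48x + 6x^2, P = MC on the upward-sloping part at x* = 9.
TR = 133·9 = 1197. TC = 1052 + 225 = 1277. Profit = 1197 − 1277 = -$80.
That loss of $80 beats the $1052 the firm would lose by shutting down; producing recovers $972 of fixed cost.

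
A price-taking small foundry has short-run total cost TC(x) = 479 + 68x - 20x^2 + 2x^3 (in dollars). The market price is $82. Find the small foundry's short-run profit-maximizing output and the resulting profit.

Profit = -$87 at x = 7

AVC = 68 - 20x + 2x^2 has its minimum $18 at x = 5; price $82 clears that bar, so the firm operates.
With MC = 68 - 40x + 6x^2, P = MC on the upward-sloping part at x* = 7.
TR = 82·7 = 574. TC = 479 + 182 = 661. Profit = 574 − 661 = -$87.
That loss of $87 beats the $479 the firm would lose by shutting down; producing recovers $392 of fixed cost.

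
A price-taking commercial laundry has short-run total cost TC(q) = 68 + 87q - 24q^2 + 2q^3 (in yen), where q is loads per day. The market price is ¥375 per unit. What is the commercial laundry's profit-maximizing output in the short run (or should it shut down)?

From TC, MC = TC'(q) = 87 - 48q + 6q^2 and AVC = VC/q = 87 - 24q + 2q^2.
AVC hits its minimum where MC = AVC, at q = 6, giving min AVC = 87 - 24·6 + 2·6^2 = ¥15.
Because ¥375 ≥ ¥15, revenue can cover variable cost; the firm operates.
P = MC gives -288 - 48q + 6q^2 = 0, with roots -4 and 12. Take the larger (rising MC): q* = 12.
Check: AVC at q = 12 is ¥87 ≤ P, so revenue covers variable cost.
Profit = P·q − TC = 375·12 − 1112 = ¥3388.

Produce at q = 12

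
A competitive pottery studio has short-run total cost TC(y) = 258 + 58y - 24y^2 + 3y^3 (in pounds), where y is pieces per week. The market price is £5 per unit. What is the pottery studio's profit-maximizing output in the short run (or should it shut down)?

Shut down

Strip out fixed cost: VC = 58y - 24y^2 + 3y^3. Then AVC = 58 - 24y + 3y^2 and MC = 58 - 48y + 9y^2.
AVC is minimized where dAVC/dy = -24 + 6y = 0, at y = 4; min AVC = 58 - 24·4 + 3·4^2 = £10.
Since P = £5 < min AVC = £10, price fails to cover variable cost at any output.
The firm minimizes its loss by shutting down and losing only its fixed cost of £258.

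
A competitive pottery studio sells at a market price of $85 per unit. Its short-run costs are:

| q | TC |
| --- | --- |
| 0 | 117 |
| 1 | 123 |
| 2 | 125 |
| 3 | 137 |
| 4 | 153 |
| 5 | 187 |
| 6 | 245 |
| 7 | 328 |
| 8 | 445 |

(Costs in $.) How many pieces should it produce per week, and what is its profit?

q = 7; profit = $267

Profit at each row (π = 85q − TC): q=0: -117; q=1: -38; q=2: 45; q=3: 118; q=4: 187; q=5: 238; q=6: 265; q=7: 267; q=8: 235.
Profit is maximized at q = 7. AVC there is 211/7 = $30.14 ≤ P, so producing beats shutting down (which would give -$117).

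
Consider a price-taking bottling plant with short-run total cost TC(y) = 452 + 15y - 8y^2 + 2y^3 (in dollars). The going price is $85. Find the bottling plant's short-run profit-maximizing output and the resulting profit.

AVC = 15 - 8y + 2y^2 has its minimum $7 at y = 2; price $85 clears that bar, so the firm operates.
MC = 15 - 16y + 6y^2. Setting P = MC and taking the root on the rising branch gives y* = 5.
TR = 85·5 = 425. TC = 452 + 125 = 577. Profit = 425 − 577 = -$152.
Shutting down would mean losing the fixed cost of $452, so operating at a loss of $152 is better by $300.

Profit = -$152 at y = 5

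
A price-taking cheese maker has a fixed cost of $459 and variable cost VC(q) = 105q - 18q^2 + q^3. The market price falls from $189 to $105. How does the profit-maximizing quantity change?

Output falls from 14 to 12

AVC = 105 - 18q + q^2, minimized at q = 9 where min AVC = $24. MC = 105 - 36q + 3q^2.
With P = $189 above the shutdown price, P = MC gives q = 14.
At P = $105 ≥ min AVC, set P = MC: q = 12. The firm stays open but cuts output.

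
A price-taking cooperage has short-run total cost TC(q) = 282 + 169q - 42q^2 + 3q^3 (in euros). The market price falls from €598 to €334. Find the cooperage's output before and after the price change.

AVC = 169 - 42q + 3q^2, minimized at q = 7 where min AVC = €22. MC = 169 - 84q + 9q^2.
At P = €598 ≥ min AVC, set P = MC on the rising branch: q = 13.
At P = €334 ≥ min AVC, set P = MC: q = 11. The firm stays open but cuts output.

Output falls from 13 to 11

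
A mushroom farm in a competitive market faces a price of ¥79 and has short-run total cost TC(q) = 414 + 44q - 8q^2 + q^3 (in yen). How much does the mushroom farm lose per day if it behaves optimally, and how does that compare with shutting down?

AVC = 44 - 8q + q^2; min AVC = ¥28 at q = 4. Since P = ¥79 ≥ min AVC, the firm produces.
MC = 44 - 16q + 3q^2. Setting P = MC and taking the root on the rising branch gives q* = 7.
TR = 79·7 = 553. TC = 414 + 259 = 673. Profit = 553 − 673 = -¥120.
Shutting down would mean losing the fixed cost of ¥414, so operating at a loss of ¥120 is better by ¥294.

Profit = -¥120 at q = 7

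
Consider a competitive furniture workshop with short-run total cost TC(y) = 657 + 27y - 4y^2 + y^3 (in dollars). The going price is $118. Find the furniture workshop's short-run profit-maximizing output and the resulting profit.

Profit = -$167 at y = 7

AVC = 27 - 4y + y^2; min AVC = $23 at y = 2. Since P = $118 ≥ min AVC, the firm produces.
MC = 27 - 8y + 3y^2. Setting P = MC and taking the root on the rising branch gives y* = 7.
TR = 118·7 = 826. TC = 657 + 336 = 993. Profit = 826 − 993 = -$167.
That loss of $167 beats the $657 the firm would lose by shutting down; producing recovers $490 of fixed cost.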